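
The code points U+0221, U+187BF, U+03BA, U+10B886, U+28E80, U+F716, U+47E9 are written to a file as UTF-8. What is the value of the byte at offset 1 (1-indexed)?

1-indexed offset 1 is 0-indexed offset 0.
U+0221 → 2-byte form C8 A1 at offsets 0–1.
Offset 0 falls in char 1's range; it's byte 1 of C8 A1 = 0xC8.

0xC8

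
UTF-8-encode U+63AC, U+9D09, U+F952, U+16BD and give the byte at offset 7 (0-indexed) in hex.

0xA5

U+63AC → 3-byte form E6 8E AC at offsets 0–2.
U+9D09 → 3-byte form E9 B4 89 at offsets 3–5.
U+F952 → 3-byte form EF A5 92 at offsets 6–8.
Offset 7 falls in char 3's range; it's byte 2 of EF A5 92 = 0xA5.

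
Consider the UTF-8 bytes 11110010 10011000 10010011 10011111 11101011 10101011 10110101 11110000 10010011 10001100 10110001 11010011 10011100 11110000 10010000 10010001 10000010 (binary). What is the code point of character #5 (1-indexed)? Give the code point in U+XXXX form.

Offset 0: leading byte 0xF2 = 11110010 → 4-byte char #1 = F2 98 93 9F.
Offset 4: leading byte 0xEB = 11101011 → 3-byte char #2 = EB AB B5.
Offset 7: leading byte 0xF0 = 11110000 → 4-byte char #3 = F0 93 8C B1.
Offset 11: leading byte 0xD3 = 11010011 → 2-byte char #4 = D3 9C.
Offset 13: leading byte 0xF0 = 11110000 → 4-byte char #5 = F0 90 91 82.
Leading byte 0xF0 = 11110000 matches 11110xxx → 4-byte sequence.
Byte 1: 0xF0 = 11110000, payload 000 (3 bits).
Byte 2: 0x90 = 10010000 (10xxxxxx ✓), payload 010000.
Byte 3: 0x91 = 10010001 (10xxxxxx ✓), payload 010001.
Byte 4: 0x82 = 10000010 (10xxxxxx ✓), payload 000010.
Concatenate: 000010000010001000010 = 0x10442 (21 bits → U+10442).

U+10442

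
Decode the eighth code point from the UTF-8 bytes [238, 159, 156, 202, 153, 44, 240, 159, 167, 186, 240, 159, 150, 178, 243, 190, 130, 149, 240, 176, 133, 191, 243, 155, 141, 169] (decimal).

U+DB369

Offset 0: leading byte 0xEE = 11101110 → 3-byte char #1 = EE 9F 9C.
Offset 3: leading byte 0xCA = 11001010 → 2-byte char #2 = CA 99.
Offset 5: leading byte 0x2C = 00101100 → 1-byte char #3 = 2C.
Offset 6: leading byte 0xF0 = 11110000 → 4-byte char #4 = F0 9F A7 BA.
Offset 10: leading byte 0xF0 = 11110000 → 4-byte char #5 = F0 9F 96 B2.
Offset 14: leading byte 0xF3 = 11110011 → 4-byte char #6 = F3 BE 82 95.
Offset 18: leading byte 0xF0 = 11110000 → 4-byte char #7 = F0 B0 85 BF.
Offset 22: leading byte 0xF3 = 11110011 → 4-byte char #8 = F3 9B 8D A9.
Leading byte 0xF3 = 11110011 matches 11110xxx → 4-byte sequence.
Byte 1: 0xF3 = 11110011, payload 011 (3 bits).
Byte 2: 0x9B = 10011011 (10xxxxxx ✓), payload 011011.
Byte 3: 0x8D = 10001101 (10xxxxxx ✓), payload 001101.
Byte 4: 0xA9 = 10101001 (10xxxxxx ✓), payload 101001.
Concatenate: 011011011001101101001 = 0xDB369 (21 bits → U+DB369).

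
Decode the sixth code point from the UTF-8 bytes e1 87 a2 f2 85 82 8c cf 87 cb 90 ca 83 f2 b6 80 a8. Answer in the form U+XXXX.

U+B6028

Offset 0: leading byte 0xE1 = 11100001 → 3-byte char #1 = E1 87 A2.
Offset 3: leading byte 0xF2 = 11110010 → 4-byte char #2 = F2 85 82 8C.
Offset 7: leading byte 0xCF = 11001111 → 2-byte char #3 = CF 87.
Offset 9: leading byte 0xCB = 11001011 → 2-byte char #4 = CB 90.
Offset 11: leading byte 0xCA = 11001010 → 2-byte char #5 = CA 83.
Offset 13: leading byte 0xF2 = 11110010 → 4-byte char #6 = F2 B6 80 A8.
Leading byte 0xF2 = 11110010 matches 11110xxx → 4-byte sequence.
Byte 1: 0xF2 = 11110010, payload 010 (3 bits).
Byte 2: 0xB6 = 10110110 (10xxxxxx ✓), payload 110110.
Byte 3: 0x80 = 10000000 (10xxxxxx ✓), payload 000000.
Byte 4: 0xA8 = 10101000 (10xxxxxx ✓), payload 101000.
Concatenate: 010110110000000101000 = 0xB6028 (21 bits → U+B6028).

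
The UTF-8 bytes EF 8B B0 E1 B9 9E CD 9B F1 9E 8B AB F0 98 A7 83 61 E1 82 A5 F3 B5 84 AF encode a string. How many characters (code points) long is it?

8

Byte at offset 0: 0xEF = 11101111 → 3-byte char (#1). Advance 3.
Byte at offset 3: 0xE1 = 11100001 → 3-byte char (#2). Advance 3.
Byte at offset 6: 0xCD = 11001101 → 2-byte char (#3). Advance 2.
Byte at offset 8: 0xF1 = 11110001 → 4-byte char (#4). Advance 4.
Byte at offset 12: 0xF0 = 11110000 → 4-byte char (#5). Advance 4.
Byte at offset 16: 0x61 = 01100001 → 1-byte char (#6). Advance 1.
Byte at offset 17: 0xE1 = 11100001 → 3-byte char (#7). Advance 3.
Byte at offset 20: 0xF3 = 11110011 → 4-byte char (#8). Advance 4.
Reached end at offset 24 after 8 code points.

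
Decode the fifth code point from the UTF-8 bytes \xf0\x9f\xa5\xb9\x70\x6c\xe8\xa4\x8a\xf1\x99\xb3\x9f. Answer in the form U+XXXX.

Offset 0: leading byte 0xF0 = 11110000 → 4-byte char #1 = F0 9F A5 B9.
Offset 4: leading byte 0x70 = 01110000 → 1-byte char #2 = 70.
Offset 5: leading byte 0x6C = 01101100 → 1-byte char #3 = 6C.
Offset 6: leading byte 0xE8 = 11101000 → 3-byte char #4 = E8 A4 8A.
Offset 9: leading byte 0xF1 = 11110001 → 4-byte char #5 = F1 99 B3 9F.
Leading byte 0xF1 = 11110001 matches 11110xxx → 4-byte sequence.
Byte 1: 0xF1 = 11110001, payload 001 (3 bits).
Byte 2: 0x99 = 10011001 (10xxxxxx ✓), payload 011001.
Byte 3: 0xB3 = 10110011 (10xxxxxx ✓), payload 110011.
Byte 4: 0x9F = 10011111 (10xxxxxx ✓), payload 011111.
Concatenate: 001011001110011011111 = 0x59CDF (21 bits → U+59CDF).

U+59CDF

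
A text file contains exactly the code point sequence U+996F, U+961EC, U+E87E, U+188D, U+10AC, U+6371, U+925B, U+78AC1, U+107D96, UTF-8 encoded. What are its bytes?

E9 A5 AF F2 96 87 AC EE A1 BE E1 A2 8D E1 82 AC E6 8D B1 E9 89 9B F1 B8 AB 81 F4 87 B6 96

U+996F: 3-byte form → E9 A5 AF.
U+961EC: 4-byte form → F2 96 87 AC.
U+E87E: 3-byte form → EE A1 BE.
U+188D: 3-byte form → E1 A2 8D.
U+10AC: 3-byte form → E1 82 AC.
U+6371: 3-byte form → E6 8D B1.
U+925B: 3-byte form → E9 89 9B.
U+78AC1: 4-byte form → F1 B8 AB 81.
U+107D96: 4-byte form → F4 87 B6 96.
Concatenated (30 bytes): E9 A5 AF F2 96 87 AC EE A1 BE E1 A2 8D E1 82 AC E6 8D B1 E9 89 9B F1 B8 AB 81 F4 87 B6 96.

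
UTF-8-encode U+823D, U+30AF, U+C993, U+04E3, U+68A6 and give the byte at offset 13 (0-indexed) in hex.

0xA6

U+823D → 3-byte form E8 88 BD at offsets 0–2.
U+30AF → 3-byte form E3 82 AF at offsets 3–5.
U+C993 → 3-byte form EC A6 93 at offsets 6–8.
U+04E3 → 2-byte form D3 A3 at offsets 9–10.
U+68A6 → 3-byte form E6 A2 A6 at offsets 11–13.
Offset 13 falls in char 5's range; it's byte 3 of E6 A2 A6 = 0xA6.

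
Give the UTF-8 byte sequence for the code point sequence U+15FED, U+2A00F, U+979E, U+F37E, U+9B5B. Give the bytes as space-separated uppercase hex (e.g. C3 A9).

U+15FED: 4-byte form → F0 95 BF AD.
U+2A00F: 4-byte form → F0 AA 80 8F.
U+979E: 3-byte form → E9 9E 9E.
U+F37E: 3-byte form → EF 8D BE.
U+9B5B: 3-byte form → E9 AD 9B.
Concatenated (17 bytes): F0 95 BF AD F0 AA 80 8F E9 9E 9E EF 8D BE E9 AD 9B.

F0 95 BF AD F0 AA 80 8F E9 9E 9E EF 8D BE E9 AD 9B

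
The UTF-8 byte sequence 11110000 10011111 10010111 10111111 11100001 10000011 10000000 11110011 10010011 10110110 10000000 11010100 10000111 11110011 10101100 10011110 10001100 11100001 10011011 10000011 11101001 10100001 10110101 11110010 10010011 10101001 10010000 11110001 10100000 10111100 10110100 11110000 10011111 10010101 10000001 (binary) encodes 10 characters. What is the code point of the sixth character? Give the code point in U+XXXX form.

U+16C3

Offset 0: leading byte 0xF0 = 11110000 → 4-byte char #1 = F0 9F 97 BF.
Offset 4: leading byte 0xE1 = 11100001 → 3-byte char #2 = E1 83 80.
Offset 7: leading byte 0xF3 = 11110011 → 4-byte char #3 = F3 93 B6 80.
Offset 11: leading byte 0xD4 = 11010100 → 2-byte char #4 = D4 87.
Offset 13: leading byte 0xF3 = 11110011 → 4-byte char #5 = F3 AC 9E 8C.
Offset 17: leading byte 0xE1 = 11100001 → 3-byte char #6 = E1 9B 83.
Leading byte 0xE1 = 11100001 matches 1110xxxx → 3-byte sequence.
Byte 1: 0xE1 = 11100001, payload 0001 (4 bits).
Byte 2: 0x9B = 10011011 (10xxxxxx ✓), payload 011011.
Byte 3: 0x83 = 10000011 (10xxxxxx ✓), payload 000011.
Concatenate: 0001011011000011 = 0x16C3 (16 bits → U+16C3).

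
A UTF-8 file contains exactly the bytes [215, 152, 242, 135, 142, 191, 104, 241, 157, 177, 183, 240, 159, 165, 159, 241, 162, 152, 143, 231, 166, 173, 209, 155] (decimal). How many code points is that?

8

Byte at offset 0: 0xD7 = 11010111 → 2-byte char (#1). Advance 2.
Byte at offset 2: 0xF2 = 11110010 → 4-byte char (#2). Advance 4.
Byte at offset 6: 0x68 = 01101000 → 1-byte char (#3). Advance 1.
Byte at offset 7: 0xF1 = 11110001 → 4-byte char (#4). Advance 4.
Byte at offset 11: 0xF0 = 11110000 → 4-byte char (#5). Advance 4.
Byte at offset 15: 0xF1 = 11110001 → 4-byte char (#6). Advance 4.
Byte at offset 19: 0xE7 = 11100111 → 3-byte char (#7). Advance 3.
Byte at offset 22: 0xD1 = 11010001 → 2-byte char (#8). Advance 2.
Reached end at offset 24 after 8 code points.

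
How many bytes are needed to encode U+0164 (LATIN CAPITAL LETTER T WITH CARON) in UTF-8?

U+0164 = 0x164. UTF-8 uses 1 byte below 0x80, 2 below 0x800, 3 below 0x10000, 4 up to 0x10FFFF. 0x164 is in U+0080–U+07FF → 2 bytes.

2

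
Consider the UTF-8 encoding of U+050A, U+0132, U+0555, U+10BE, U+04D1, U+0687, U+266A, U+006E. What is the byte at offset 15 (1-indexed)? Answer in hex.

1-indexed offset 15 is 0-indexed offset 14.
U+050A → 2-byte form D4 8A at offsets 0–1.
U+0132 → 2-byte form C4 B2 at offsets 2–3.
U+0555 → 2-byte form D5 95 at offsets 4–5.
U+10BE → 3-byte form E1 82 BE at offsets 6–8.
U+04D1 → 2-byte form D3 91 at offsets 9–10.
U+0687 → 2-byte form DA 87 at offsets 11–12.
U+266A → 3-byte form E2 99 AA at offsets 13–15.
Offset 14 falls in char 7's range; it's byte 2 of E2 99 AA = 0x99.

0x99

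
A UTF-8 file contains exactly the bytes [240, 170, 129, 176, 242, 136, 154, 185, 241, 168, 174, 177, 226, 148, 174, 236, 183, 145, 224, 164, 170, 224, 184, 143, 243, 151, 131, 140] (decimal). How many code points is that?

Byte at offset 0: 0xF0 = 11110000 → 4-byte char (#1). Advance 4.
Byte at offset 4: 0xF2 = 11110010 → 4-byte char (#2). Advance 4.
Byte at offset 8: 0xF1 = 11110001 → 4-byte char (#3). Advance 4.
Byte at offset 12: 0xE2 = 11100010 → 3-byte char (#4). Advance 3.
Byte at offset 15: 0xEC = 11101100 → 3-byte char (#5). Advance 3.
Byte at offset 18: 0xE0 = 11100000 → 3-byte char (#6). Advance 3.
Byte at offset 21: 0xE0 = 11100000 → 3-byte char (#7). Advance 3.
Byte at offset 24: 0xF3 = 11110011 → 4-byte char (#8). Advance 4.
Reached end at offset 28 after 8 code points.

8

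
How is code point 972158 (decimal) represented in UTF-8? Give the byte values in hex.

U+ED57E = 0xED57E = 972158 decimal. In range U+10000–U+10FFFF → 4-byte form: 11110xxx 10xxxxxx 10xxxxxx 10xxxxxx.
Binary (21 bits): 011101101010101111110.
Split 3+6+6+6: 011 | 101101 | 010101 | 111110.
Byte 1: 11110011 = 0xF3.
Byte 2: 10101101 = 0xAD.
Byte 3: 10010101 = 0x95.
Byte 4: 10111110 = 0xBE.

F3 AD 95 BE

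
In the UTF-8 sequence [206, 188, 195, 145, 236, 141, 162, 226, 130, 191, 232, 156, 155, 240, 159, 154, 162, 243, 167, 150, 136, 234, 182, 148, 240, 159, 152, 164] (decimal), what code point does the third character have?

U+C362

Offset 0: leading byte 0xCE = 11001110 → 2-byte char #1 = CE BC.
Offset 2: leading byte 0xC3 = 11000011 → 2-byte char #2 = C3 91.
Offset 4: leading byte 0xEC = 11101100 → 3-byte char #3 = EC 8D A2.
Leading byte 0xEC = 11101100 matches 1110xxxx → 3-byte sequence.
Byte 1: 0xEC = 11101100, payload 1100 (4 bits).
Byte 2: 0x8D = 10001101 (10xxxxxx ✓), payload 001101.
Byte 3: 0xA2 = 10100010 (10xxxxxx ✓), payload 100010.
Concatenate: 1100001101100010 = 0xC362 (16 bits → U+C362).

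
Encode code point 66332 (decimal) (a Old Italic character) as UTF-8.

U+1031C = 0x1031C = 66332 decimal. In range U+10000–U+10FFFF → 4-byte form: 11110xxx 10xxxxxx 10xxxxxx 10xxxxxx.
Binary (21 bits): 000010000001100011100.
Split 3+6+6+6: 000 | 010000 | 001100 | 011100.
Byte 1: 11110000 = 0xF0.
Byte 2: 10010000 = 0x90.
Byte 3: 10001100 = 0x8C.
Byte 4: 10011100 = 0x9C.

F0 90 8C 9C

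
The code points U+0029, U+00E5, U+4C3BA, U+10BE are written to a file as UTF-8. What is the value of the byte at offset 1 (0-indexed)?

U+0029 → 1-byte form 29 at offsets 0–0.
U+00E5 → 2-byte form C3 A5 at offsets 1–2.
Offset 1 falls in char 2's range; it's byte 1 of C3 A5 = 0xC3.

0xC3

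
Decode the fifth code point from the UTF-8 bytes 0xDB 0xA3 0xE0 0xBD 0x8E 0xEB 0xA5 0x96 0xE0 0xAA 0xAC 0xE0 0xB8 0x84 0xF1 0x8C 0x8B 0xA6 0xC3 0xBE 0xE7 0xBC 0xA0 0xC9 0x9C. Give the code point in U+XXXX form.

U+0E04

Offset 0: leading byte 0xDB = 11011011 → 2-byte char #1 = DB A3.
Offset 2: leading byte 0xE0 = 11100000 → 3-byte char #2 = E0 BD 8E.
Offset 5: leading byte 0xEB = 11101011 → 3-byte char #3 = EB A5 96.
Offset 8: leading byte 0xE0 = 11100000 → 3-byte char #4 = E0 AA AC.
Offset 11: leading byte 0xE0 = 11100000 → 3-byte char #5 = E0 B8 84.
Leading byte 0xE0 = 11100000 matches 1110xxxx → 3-byte sequence.
Byte 1: 0xE0 = 11100000, payload 0000 (4 bits).
Byte 2: 0xB8 = 10111000 (10xxxxxx ✓), payload 111000.
Byte 3: 0x84 = 10000100 (10xxxxxx ✓), payload 000100.
Concatenate: 0000111000000100 = 0xE04 (16 bits → U+0E04).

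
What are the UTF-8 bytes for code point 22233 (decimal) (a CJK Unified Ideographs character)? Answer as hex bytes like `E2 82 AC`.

E5 9B 99

U+56D9 = 0x56D9 = 22233 decimal. In range U+0800–U+FFFF → 3-byte form: 1110xxxx 10xxxxxx 10xxxxxx.
Binary (16 bits): 0101011011011001.
Split 4+6+6: 0101 | 011011 | 011001.
Byte 1: 11100101 = 0xE5.
Byte 2: 10011011 = 0x9B.
Byte 3: 10011001 = 0x99.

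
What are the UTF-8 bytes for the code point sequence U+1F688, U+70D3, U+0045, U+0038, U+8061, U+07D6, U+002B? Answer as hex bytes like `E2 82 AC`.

U+1F688: 4-byte form → F0 9F 9A 88.
U+70D3: 3-byte form → E7 83 93.
U+0045: 1-byte form → 45.
U+0038: 1-byte form → 38.
U+8061: 3-byte form → E8 81 A1.
U+07D6: 2-byte form → DF 96.
U+002B: 1-byte form → 2B.
Concatenated (15 bytes): F0 9F 9A 88 E7 83 93 45 38 E8 81 A1 DF 96 2B.

F0 9F 9A 88 E7 83 93 45 38 E8 81 A1 DF 96 2B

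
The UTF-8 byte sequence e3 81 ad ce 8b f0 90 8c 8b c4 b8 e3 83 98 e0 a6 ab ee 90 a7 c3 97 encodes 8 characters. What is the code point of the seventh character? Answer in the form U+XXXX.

U+E427

Offset 0: leading byte 0xE3 = 11100011 → 3-byte char #1 = E3 81 AD.
Offset 3: leading byte 0xCE = 11001110 → 2-byte char #2 = CE 8B.
Offset 5: leading byte 0xF0 = 11110000 → 4-byte char #3 = F0 90 8C 8B.
Offset 9: leading byte 0xC4 = 11000100 → 2-byte char #4 = C4 B8.
Offset 11: leading byte 0xE3 = 11100011 → 3-byte char #5 = E3 83 98.
Offset 14: leading byte 0xE0 = 11100000 → 3-byte char #6 = E0 A6 AB.
Offset 17: leading byte 0xEE = 11101110 → 3-byte char #7 = EE 90 A7.
Leading byte 0xEE = 11101110 matches 1110xxxx → 3-byte sequence.
Byte 1: 0xEE = 11101110, payload 1110 (4 bits).
Byte 2: 0x90 = 10010000 (10xxxxxx ✓), payload 010000.
Byte 3: 0xA7 = 10100111 (10xxxxxx ✓), payload 100111.
Concatenate: 1110010000100111 = 0xE427 (16 bits → U+E427).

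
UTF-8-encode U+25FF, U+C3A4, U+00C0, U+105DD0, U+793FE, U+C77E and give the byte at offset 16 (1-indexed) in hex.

1-indexed offset 16 is 0-indexed offset 15.
U+25FF → 3-byte form E2 97 BF at offsets 0–2.
U+C3A4 → 3-byte form EC 8E A4 at offsets 3–5.
U+00C0 → 2-byte form C3 80 at offsets 6–7.
U+105DD0 → 4-byte form F4 85 B7 90 at offsets 8–11.
U+793FE → 4-byte form F1 B9 8F BE at offsets 12–15.
Offset 15 falls in char 5's range; it's byte 4 of F1 B9 8F BE = 0xBE.

0xBE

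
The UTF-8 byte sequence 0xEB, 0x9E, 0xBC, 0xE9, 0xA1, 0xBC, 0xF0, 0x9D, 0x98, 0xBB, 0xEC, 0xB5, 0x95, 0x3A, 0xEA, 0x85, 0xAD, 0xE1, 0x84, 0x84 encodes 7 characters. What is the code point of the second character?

U+987C

Offset 0: leading byte 0xEB = 11101011 → 3-byte char #1 = EB 9E BC.
Offset 3: leading byte 0xE9 = 11101001 → 3-byte char #2 = E9 A1 BC.
Leading byte 0xE9 = 11101001 matches 1110xxxx → 3-byte sequence.
Byte 1: 0xE9 = 11101001, payload 1001 (4 bits).
Byte 2: 0xA1 = 10100001 (10xxxxxx ✓), payload 100001.
Byte 3: 0xBC = 10111100 (10xxxxxx ✓), payload 111100.
Concatenate: 1001100001111100 = 0x987C (16 bits → U+987C).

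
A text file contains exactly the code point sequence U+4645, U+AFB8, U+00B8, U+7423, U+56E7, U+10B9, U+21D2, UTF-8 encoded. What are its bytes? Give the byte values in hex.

U+4645: 3-byte form → E4 99 85.
U+AFB8: 3-byte form → EA BE B8.
U+00B8: 2-byte form → C2 B8.
U+7423: 3-byte form → E7 90 A3.
U+56E7: 3-byte form → E5 9B A7.
U+10B9: 3-byte form → E1 82 B9.
U+21D2: 3-byte form → E2 87 92.
Concatenated (20 bytes): E4 99 85 EA BE B8 C2 B8 E7 90 A3 E5 9B A7 E1 82 B9 E2 87 92.

E4 99 85 EA BE B8 C2 B8 E7 90 A3 E5 9B A7 E1 82 B9 E2 87 92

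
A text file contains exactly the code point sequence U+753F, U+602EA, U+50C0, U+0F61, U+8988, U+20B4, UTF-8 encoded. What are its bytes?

E7 94 BF F1 A0 8B AA E5 83 80 E0 BD A1 E8 A6 88 E2 82 B4

U+753F: 3-byte form → E7 94 BF.
U+602EA: 4-byte form → F1 A0 8B AA.
U+50C0: 3-byte form → E5 83 80.
U+0F61: 3-byte form → E0 BD A1.
U+8988: 3-byte form → E8 A6 88.
U+20B4: 3-byte form → E2 82 B4.
Concatenated (19 bytes): E7 94 BF F1 A0 8B AA E5 83 80 E0 BD A1 E8 A6 88 E2 82 B4.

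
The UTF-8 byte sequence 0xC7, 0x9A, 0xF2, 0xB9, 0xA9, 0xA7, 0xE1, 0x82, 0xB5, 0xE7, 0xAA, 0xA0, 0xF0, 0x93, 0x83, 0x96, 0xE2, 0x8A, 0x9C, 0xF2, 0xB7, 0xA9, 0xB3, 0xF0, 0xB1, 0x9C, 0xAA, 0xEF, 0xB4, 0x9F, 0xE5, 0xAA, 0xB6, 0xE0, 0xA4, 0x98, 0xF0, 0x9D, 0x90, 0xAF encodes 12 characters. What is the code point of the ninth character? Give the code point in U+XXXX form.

U+FD1F

Offset 0: leading byte 0xC7 = 11000111 → 2-byte char #1 = C7 9A.
Offset 2: leading byte 0xF2 = 11110010 → 4-byte char #2 = F2 B9 A9 A7.
Offset 6: leading byte 0xE1 = 11100001 → 3-byte char #3 = E1 82 B5.
Offset 9: leading byte 0xE7 = 11100111 → 3-byte char #4 = E7 AA A0.
Offset 12: leading byte 0xF0 = 11110000 → 4-byte char #5 = F0 93 83 96.
Offset 16: leading byte 0xE2 = 11100010 → 3-byte char #6 = E2 8A 9C.
Offset 19: leading byte 0xF2 = 11110010 → 4-byte char #7 = F2 B7 A9 B3.
Offset 23: leading byte 0xF0 = 11110000 → 4-byte char #8 = F0 B1 9C AA.
Offset 27: leading byte 0xEF = 11101111 → 3-byte char #9 = EF B4 9F.
Leading byte 0xEF = 11101111 matches 1110xxxx → 3-byte sequence.
Byte 1: 0xEF = 11101111, payload 1111 (4 bits).
Byte 2: 0xB4 = 10110100 (10xxxxxx ✓), payload 110100.
Byte 3: 0x9F = 10011111 (10xxxxxx ✓), payload 011111.
Concatenate: 1111110100011111 = 0xFD1F (16 bits → U+FD1F).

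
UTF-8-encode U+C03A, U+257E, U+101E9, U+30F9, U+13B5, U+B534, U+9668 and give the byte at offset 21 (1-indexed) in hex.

0x99

1-indexed offset 21 is 0-indexed offset 20.
U+C03A → 3-byte form EC 80 BA at offsets 0–2.
U+257E → 3-byte form E2 95 BE at offsets 3–5.
U+101E9 → 4-byte form F0 90 87 A9 at offsets 6–9.
U+30F9 → 3-byte form E3 83 B9 at offsets 10–12.
U+13B5 → 3-byte form E1 8E B5 at offsets 13–15.
U+B534 → 3-byte form EB 94 B4 at offsets 16–18.
U+9668 → 3-byte form E9 99 A8 at offsets 19–21.
Offset 20 falls in char 7's range; it's byte 2 of E9 99 A8 = 0x99.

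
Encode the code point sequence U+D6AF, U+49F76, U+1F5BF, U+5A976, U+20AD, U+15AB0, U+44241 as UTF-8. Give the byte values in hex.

U+D6AF: 3-byte form → ED 9A AF.
U+49F76: 4-byte form → F1 89 BD B6.
U+1F5BF: 4-byte form → F0 9F 96 BF.
U+5A976: 4-byte form → F1 9A A5 B6.
U+20AD: 3-byte form → E2 82 AD.
U+15AB0: 4-byte form → F0 95 AA B0.
U+44241: 4-byte form → F1 84 89 81.
Concatenated (26 bytes): ED 9A AF F1 89 BD B6 F0 9F 96 BF F1 9A A5 B6 E2 82 AD F0 95 AA B0 F1 84 89 81.

ED 9A AF F1 89 BD B6 F0 9F 96 BF F1 9A A5 B6 E2 82 AD F0 95 AA B0 F1 84 89 81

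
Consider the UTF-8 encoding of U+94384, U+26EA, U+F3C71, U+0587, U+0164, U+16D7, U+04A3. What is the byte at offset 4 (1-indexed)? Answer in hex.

1-indexed offset 4 is 0-indexed offset 3.
U+94384 → 4-byte form F2 94 8E 84 at offsets 0–3.
Offset 3 falls in char 1's range; it's byte 4 of F2 94 8E 84 = 0x84.

0x84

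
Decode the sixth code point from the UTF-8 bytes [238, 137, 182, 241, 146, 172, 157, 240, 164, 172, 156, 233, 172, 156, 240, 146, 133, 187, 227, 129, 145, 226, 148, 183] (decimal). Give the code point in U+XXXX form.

U+3051

Offset 0: leading byte 0xEE = 11101110 → 3-byte char #1 = EE 89 B6.
Offset 3: leading byte 0xF1 = 11110001 → 4-byte char #2 = F1 92 AC 9D.
Offset 7: leading byte 0xF0 = 11110000 → 4-byte char #3 = F0 A4 AC 9C.
Offset 11: leading byte 0xE9 = 11101001 → 3-byte char #4 = E9 AC 9C.
Offset 14: leading byte 0xF0 = 11110000 → 4-byte char #5 = F0 92 85 BB.
Offset 18: leading byte 0xE3 = 11100011 → 3-byte char #6 = E3 81 91.
Leading byte 0xE3 = 11100011 matches 1110xxxx → 3-byte sequence.
Byte 1: 0xE3 = 11100011, payload 0011 (4 bits).
Byte 2: 0x81 = 10000001 (10xxxxxx ✓), payload 000001.
Byte 3: 0x91 = 10010001 (10xxxxxx ✓), payload 010001.
Concatenate: 0011000001010001 = 0x3051 (16 bits → U+3051).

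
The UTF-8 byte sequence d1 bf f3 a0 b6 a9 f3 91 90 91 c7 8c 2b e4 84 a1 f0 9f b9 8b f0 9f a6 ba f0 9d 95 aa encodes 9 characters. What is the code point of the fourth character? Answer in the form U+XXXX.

U+01CC

Offset 0: leading byte 0xD1 = 11010001 → 2-byte char #1 = D1 BF.
Offset 2: leading byte 0xF3 = 11110011 → 4-byte char #2 = F3 A0 B6 A9.
Offset 6: leading byte 0xF3 = 11110011 → 4-byte char #3 = F3 91 90 91.
Offset 10: leading byte 0xC7 = 11000111 → 2-byte char #4 = C7 8C.
Leading byte 0xC7 = 11000111 matches 110xxxxx → 2-byte sequence.
Byte 1: 0xC7 = 11000111, payload 00111 (5 bits).
Byte 2: 0x8C = 10001100 (10xxxxxx ✓), payload 001100.
Concatenate: 00111001100 = 0x1CC (11 bits → U+01CC).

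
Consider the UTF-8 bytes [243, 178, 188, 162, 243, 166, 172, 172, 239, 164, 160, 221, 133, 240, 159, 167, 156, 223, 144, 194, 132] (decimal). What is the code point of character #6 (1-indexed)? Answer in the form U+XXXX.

U+07D0

Offset 0: leading byte 0xF3 = 11110011 → 4-byte char #1 = F3 B2 BC A2.
Offset 4: leading byte 0xF3 = 11110011 → 4-byte char #2 = F3 A6 AC AC.
Offset 8: leading byte 0xEF = 11101111 → 3-byte char #3 = EF A4 A0.
Offset 11: leading byte 0xDD = 11011101 → 2-byte char #4 = DD 85.
Offset 13: leading byte 0xF0 = 11110000 → 4-byte char #5 = F0 9F A7 9C.
Offset 17: leading byte 0xDF = 11011111 → 2-byte char #6 = DF 90.
Leading byte 0xDF = 11011111 matches 110xxxxx → 2-byte sequence.
Byte 1: 0xDF = 11011111, payload 11111 (5 bits).
Byte 2: 0x90 = 10010000 (10xxxxxx ✓), payload 010000.
Concatenate: 11111010000 = 0x7D0 (11 bits → U+07D0).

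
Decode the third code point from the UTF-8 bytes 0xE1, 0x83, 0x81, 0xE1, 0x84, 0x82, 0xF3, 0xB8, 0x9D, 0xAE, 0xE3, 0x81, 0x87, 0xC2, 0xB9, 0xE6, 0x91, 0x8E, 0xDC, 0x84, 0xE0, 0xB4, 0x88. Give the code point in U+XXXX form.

U+F876E

Offset 0: leading byte 0xE1 = 11100001 → 3-byte char #1 = E1 83 81.
Offset 3: leading byte 0xE1 = 11100001 → 3-byte char #2 = E1 84 82.
Offset 6: leading byte 0xF3 = 11110011 → 4-byte char #3 = F3 B8 9D AE.
Leading byte 0xF3 = 11110011 matches 11110xxx → 4-byte sequence.
Byte 1: 0xF3 = 11110011, payload 011 (3 bits).
Byte 2: 0xB8 = 10111000 (10xxxxxx ✓), payload 111000.
Byte 3: 0x9D = 10011101 (10xxxxxx ✓), payload 011101.
Byte 4: 0xAE = 10101110 (10xxxxxx ✓), payload 101110.
Concatenate: 011111000011101101110 = 0xF876E (21 bits → U+F876E).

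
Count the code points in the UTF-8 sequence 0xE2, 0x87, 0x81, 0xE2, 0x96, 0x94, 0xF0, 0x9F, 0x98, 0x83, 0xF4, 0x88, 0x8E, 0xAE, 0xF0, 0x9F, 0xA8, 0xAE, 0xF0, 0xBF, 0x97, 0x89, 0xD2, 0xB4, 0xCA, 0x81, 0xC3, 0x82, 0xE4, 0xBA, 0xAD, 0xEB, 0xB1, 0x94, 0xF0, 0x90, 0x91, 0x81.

Byte at offset 0: 0xE2 = 11100010 → 3-byte char (#1). Advance 3.
Byte at offset 3: 0xE2 = 11100010 → 3-byte char (#2). Advance 3.
Byte at offset 6: 0xF0 = 11110000 → 4-byte char (#3). Advance 4.
Byte at offset 10: 0xF4 = 11110100 → 4-byte char (#4). Advance 4.
Byte at offset 14: 0xF0 = 11110000 → 4-byte char (#5). Advance 4.
Byte at offset 18: 0xF0 = 11110000 → 4-byte char (#6). Advance 4.
Byte at offset 22: 0xD2 = 11010010 → 2-byte char (#7). Advance 2.
Byte at offset 24: 0xCA = 11001010 → 2-byte char (#8). Advance 2.
Byte at offset 26: 0xC3 = 11000011 → 2-byte char (#9). Advance 2.
Byte at offset 28: 0xE4 = 11100100 → 3-byte char (#10). Advance 3.
Byte at offset 31: 0xEB = 11101011 → 3-byte char (#11). Advance 3.
Byte at offset 34: 0xF0 = 11110000 → 4-byte char (#12). Advance 4.
Reached end at offset 38 after 12 code points.

12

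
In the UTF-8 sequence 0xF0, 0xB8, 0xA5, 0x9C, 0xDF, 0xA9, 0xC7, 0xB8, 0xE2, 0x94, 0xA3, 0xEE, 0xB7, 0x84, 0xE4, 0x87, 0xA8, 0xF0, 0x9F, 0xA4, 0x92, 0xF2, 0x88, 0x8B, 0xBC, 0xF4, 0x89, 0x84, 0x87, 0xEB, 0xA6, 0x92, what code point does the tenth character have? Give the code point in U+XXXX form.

U+B992

Offset 0: leading byte 0xF0 = 11110000 → 4-byte char #1 = F0 B8 A5 9C.
Offset 4: leading byte 0xDF = 11011111 → 2-byte char #2 = DF A9.
Offset 6: leading byte 0xC7 = 11000111 → 2-byte char #3 = C7 B8.
Offset 8: leading byte 0xE2 = 11100010 → 3-byte char #4 = E2 94 A3.
Offset 11: leading byte 0xEE = 11101110 → 3-byte char #5 = EE B7 84.
Offset 14: leading byte 0xE4 = 11100100 → 3-byte char #6 = E4 87 A8.
Offset 17: leading byte 0xF0 = 11110000 → 4-byte char #7 = F0 9F A4 92.
Offset 21: leading byte 0xF2 = 11110010 → 4-byte char #8 = F2 88 8B BC.
Offset 25: leading byte 0xF4 = 11110100 → 4-byte char #9 = F4 89 84 87.
Offset 29: leading byte 0xEB = 11101011 → 3-byte char #10 = EB A6 92.
Leading byte 0xEB = 11101011 matches 1110xxxx → 3-byte sequence.
Byte 1: 0xEB = 11101011, payload 1011 (4 bits).
Byte 2: 0xA6 = 10100110 (10xxxxxx ✓), payload 100110.
Byte 3: 0x92 = 10010010 (10xxxxxx ✓), payload 010010.
Concatenate: 1011100110010010 = 0xB992 (16 bits → U+B992).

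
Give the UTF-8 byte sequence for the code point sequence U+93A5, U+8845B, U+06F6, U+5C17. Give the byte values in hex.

U+93A5: 3-byte form → E9 8E A5.
U+8845B: 4-byte form → F2 88 91 9B.
U+06F6: 2-byte form → DB B6.
U+5C17: 3-byte form → E5 B0 97.
Concatenated (12 bytes): E9 8E A5 F2 88 91 9B DB B6 E5 B0 97.

E9 8E A5 F2 88 91 9B DB B6 E5 B0 97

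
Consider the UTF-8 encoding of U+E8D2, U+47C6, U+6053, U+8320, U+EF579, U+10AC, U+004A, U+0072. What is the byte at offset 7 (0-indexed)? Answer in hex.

0x81

U+E8D2 → 3-byte form EE A3 92 at offsets 0–2.
U+47C6 → 3-byte form E4 9F 86 at offsets 3–5.
U+6053 → 3-byte form E6 81 93 at offsets 6–8.
Offset 7 falls in char 3's range; it's byte 2 of E6 81 93 = 0x81.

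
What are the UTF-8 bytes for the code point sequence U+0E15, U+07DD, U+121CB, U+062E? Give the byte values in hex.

U+0E15: 3-byte form → E0 B8 95.
U+07DD: 2-byte form → DF 9D.
U+121CB: 4-byte form → F0 92 87 8B.
U+062E: 2-byte form → D8 AE.
Concatenated (11 bytes): E0 B8 95 DF 9D F0 92 87 8B D8 AE.

E0 B8 95 DF 9D F0 92 87 8B D8 AE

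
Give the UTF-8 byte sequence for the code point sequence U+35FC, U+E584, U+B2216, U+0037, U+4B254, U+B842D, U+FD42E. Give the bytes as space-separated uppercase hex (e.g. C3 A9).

E3 97 BC EE 96 84 F2 B2 88 96 37 F1 8B 89 94 F2 B8 90 AD F3 BD 90 AE

U+35FC: 3-byte form → E3 97 BC.
U+E584: 3-byte form → EE 96 84.
U+B2216: 4-byte form → F2 B2 88 96.
U+0037: 1-byte form → 37.
U+4B254: 4-byte form → F1 8B 89 94.
U+B842D: 4-byte form → F2 B8 90 AD.
U+FD42E: 4-byte form → F3 BD 90 AE.
Concatenated (23 bytes): E3 97 BC EE 96 84 F2 B2 88 96 37 F1 8B 89 94 F2 B8 90 AD F3 BD 90 AE.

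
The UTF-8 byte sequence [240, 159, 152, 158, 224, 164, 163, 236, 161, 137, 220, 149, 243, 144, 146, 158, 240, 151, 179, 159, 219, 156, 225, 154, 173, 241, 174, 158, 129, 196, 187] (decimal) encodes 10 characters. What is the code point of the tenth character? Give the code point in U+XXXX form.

U+013B

Offset 0: leading byte 0xF0 = 11110000 → 4-byte char #1 = F0 9F 98 9E.
Offset 4: leading byte 0xE0 = 11100000 → 3-byte char #2 = E0 A4 A3.
Offset 7: leading byte 0xEC = 11101100 → 3-byte char #3 = EC A1 89.
Offset 10: leading byte 0xDC = 11011100 → 2-byte char #4 = DC 95.
Offset 12: leading byte 0xF3 = 11110011 → 4-byte char #5 = F3 90 92 9E.
Offset 16: leading byte 0xF0 = 11110000 → 4-byte char #6 = F0 97 B3 9F.
Offset 20: leading byte 0xDB = 11011011 → 2-byte char #7 = DB 9C.
Offset 22: leading byte 0xE1 = 11100001 → 3-byte char #8 = E1 9A AD.
Offset 25: leading byte 0xF1 = 11110001 → 4-byte char #9 = F1 AE 9E 81.
Offset 29: leading byte 0xC4 = 11000100 → 2-byte char #10 = C4 BB.
Leading byte 0xC4 = 11000100 matches 110xxxxx → 2-byte sequence.
Byte 1: 0xC4 = 11000100, payload 00100 (5 bits).
Byte 2: 0xBB = 10111011 (10xxxxxx ✓), payload 111011.
Concatenate: 00100111011 = 0x13B (11 bits → U+013B).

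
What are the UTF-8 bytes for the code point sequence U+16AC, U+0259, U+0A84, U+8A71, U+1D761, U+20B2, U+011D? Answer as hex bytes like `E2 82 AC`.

U+16AC: 3-byte form → E1 9A AC.
U+0259: 2-byte form → C9 99.
U+0A84: 3-byte form → E0 AA 84.
U+8A71: 3-byte form → E8 A9 B1.
U+1D761: 4-byte form → F0 9D 9D A1.
U+20B2: 3-byte form → E2 82 B2.
U+011D: 2-byte form → C4 9D.
Concatenated (20 bytes): E1 9A AC C9 99 E0 AA 84 E8 A9 B1 F0 9D 9D A1 E2 82 B2 C4 9D.

E1 9A AC C9 99 E0 AA 84 E8 A9 B1 F0 9D 9D A1 E2 82 B2 C4 9D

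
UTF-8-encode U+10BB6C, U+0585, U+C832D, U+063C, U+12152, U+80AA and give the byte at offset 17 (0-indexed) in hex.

U+10BB6C → 4-byte form F4 8B AD AC at offsets 0–3.
U+0585 → 2-byte form D6 85 at offsets 4–5.
U+C832D → 4-byte form F3 88 8C AD at offsets 6–9.
U+063C → 2-byte form D8 BC at offsets 10–11.
U+12152 → 4-byte form F0 92 85 92 at offsets 12–15.
U+80AA → 3-byte form E8 82 AA at offsets 16–18.
Offset 17 falls in char 6's range; it's byte 2 of E8 82 AA = 0x82.

0x82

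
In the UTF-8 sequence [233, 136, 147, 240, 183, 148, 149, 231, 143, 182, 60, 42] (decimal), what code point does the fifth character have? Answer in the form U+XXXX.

U+002A

Offset 0: leading byte 0xE9 = 11101001 → 3-byte char #1 = E9 88 93.
Offset 3: leading byte 0xF0 = 11110000 → 4-byte char #2 = F0 B7 94 95.
Offset 7: leading byte 0xE7 = 11100111 → 3-byte char #3 = E7 8F B6.
Offset 10: leading byte 0x3C = 00111100 → 1-byte char #4 = 3C.
Offset 11: leading byte 0x2A = 00101010 → 1-byte char #5 = 2A.
Leading byte 0x2A = 00101010 matches 0xxxxxxx → 1-byte sequence.
Byte 1: 0x2A = 00101010, payload 0101010 (7 bits).
Concatenate: 0101010 = 0x2A (7 bits → U+002A).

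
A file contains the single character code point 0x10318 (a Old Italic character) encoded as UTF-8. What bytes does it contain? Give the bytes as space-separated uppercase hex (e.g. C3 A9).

U+10318 = 0x10318 = 66328 decimal. In range U+10000–U+10FFFF → 4-byte form: 11110xxx 10xxxxxx 10xxxxxx 10xxxxxx.
Binary (21 bits): 000010000001100011000.
Split 3+6+6+6: 000 | 010000 | 001100 | 011000.
Byte 1: 11110000 = 0xF0.
Byte 2: 10010000 = 0x90.
Byte 3: 10001100 = 0x8C.
Byte 4: 10011000 = 0x98.

F0 90 8C 98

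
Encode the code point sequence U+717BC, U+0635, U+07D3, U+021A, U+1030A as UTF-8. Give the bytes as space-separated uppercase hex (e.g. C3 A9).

U+717BC: 4-byte form → F1 B1 9E BC.
U+0635: 2-byte form → D8 B5.
U+07D3: 2-byte form → DF 93.
U+021A: 2-byte form → C8 9A.
U+1030A: 4-byte form → F0 90 8C 8A.
Concatenated (14 bytes): F1 B1 9E BC D8 B5 DF 93 C8 9A F0 90 8C 8A.

F1 B1 9E BC D8 B5 DF 93 C8 9A F0 90 8C 8A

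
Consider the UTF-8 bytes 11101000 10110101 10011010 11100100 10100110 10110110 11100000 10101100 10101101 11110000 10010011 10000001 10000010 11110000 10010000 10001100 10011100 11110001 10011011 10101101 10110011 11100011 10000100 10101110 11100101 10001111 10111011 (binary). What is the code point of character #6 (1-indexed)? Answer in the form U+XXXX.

Offset 0: leading byte 0xE8 = 11101000 → 3-byte char #1 = E8 B5 9A.
Offset 3: leading byte 0xE4 = 11100100 → 3-byte char #2 = E4 A6 B6.
Offset 6: leading byte 0xE0 = 11100000 → 3-byte char #3 = E0 AC AD.
Offset 9: leading byte 0xF0 = 11110000 → 4-byte char #4 = F0 93 81 82.
Offset 13: leading byte 0xF0 = 11110000 → 4-byte char #5 = F0 90 8C 9C.
Offset 17: leading byte 0xF1 = 11110001 → 4-byte char #6 = F1 9B AD B3.
Leading byte 0xF1 = 11110001 matches 11110xxx → 4-byte sequence.
Byte 1: 0xF1 = 11110001, payload 001 (3 bits).
Byte 2: 0x9B = 10011011 (10xxxxxx ✓), payload 011011.
Byte 3: 0xAD = 10101101 (10xxxxxx ✓), payload 101101.
Byte 4: 0xB3 = 10110011 (10xxxxxx ✓), payload 110011.
Concatenate: 001011011101101110011 = 0x5BB73 (21 bits → U+5BB73).

U+5BB73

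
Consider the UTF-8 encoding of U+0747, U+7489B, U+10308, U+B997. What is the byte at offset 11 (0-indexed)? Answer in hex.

U+0747 → 2-byte form DD 87 at offsets 0–1.
U+7489B → 4-byte form F1 B4 A2 9B at offsets 2–5.
U+10308 → 4-byte form F0 90 8C 88 at offsets 6–9.
U+B997 → 3-byte form EB A6 97 at offsets 10–12.
Offset 11 falls in char 4's range; it's byte 2 of EB A6 97 = 0xA6.

0xA6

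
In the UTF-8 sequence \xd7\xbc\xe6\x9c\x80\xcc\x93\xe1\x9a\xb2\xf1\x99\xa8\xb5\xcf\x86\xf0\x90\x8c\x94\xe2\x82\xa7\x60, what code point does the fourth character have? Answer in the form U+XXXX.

Offset 0: leading byte 0xD7 = 11010111 → 2-byte char #1 = D7 BC.
Offset 2: leading byte 0xE6 = 11100110 → 3-byte char #2 = E6 9C 80.
Offset 5: leading byte 0xCC = 11001100 → 2-byte char #3 = CC 93.
Offset 7: leading byte 0xE1 = 11100001 → 3-byte char #4 = E1 9A B2.
Leading byte 0xE1 = 11100001 matches 1110xxxx → 3-byte sequence.
Byte 1: 0xE1 = 11100001, payload 0001 (4 bits).
Byte 2: 0x9A = 10011010 (10xxxxxx ✓), payload 011010.
Byte 3: 0xB2 = 10110010 (10xxxxxx ✓), payload 110010.
Concatenate: 0001011010110010 = 0x16B2 (16 bits → U+16B2).

U+16B2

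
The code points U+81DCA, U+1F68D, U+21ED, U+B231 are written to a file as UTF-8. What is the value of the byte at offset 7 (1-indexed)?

1-indexed offset 7 is 0-indexed offset 6.
U+81DCA → 4-byte form F2 81 B7 8A at offsets 0–3.
U+1F68D → 4-byte form F0 9F 9A 8D at offsets 4–7.
Offset 6 falls in char 2's range; it's byte 3 of F0 9F 9A 8D = 0x9A.

0x9A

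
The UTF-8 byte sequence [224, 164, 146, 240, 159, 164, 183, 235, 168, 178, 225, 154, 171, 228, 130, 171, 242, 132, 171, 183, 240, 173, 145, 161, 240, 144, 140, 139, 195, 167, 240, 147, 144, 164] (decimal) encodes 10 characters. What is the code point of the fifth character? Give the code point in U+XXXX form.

U+40AB

Offset 0: leading byte 0xE0 = 11100000 → 3-byte char #1 = E0 A4 92.
Offset 3: leading byte 0xF0 = 11110000 → 4-byte char #2 = F0 9F A4 B7.
Offset 7: leading byte 0xEB = 11101011 → 3-byte char #3 = EB A8 B2.
Offset 10: leading byte 0xE1 = 11100001 → 3-byte char #4 = E1 9A AB.
Offset 13: leading byte 0xE4 = 11100100 → 3-byte char #5 = E4 82 AB.
Leading byte 0xE4 = 11100100 matches 1110xxxx → 3-byte sequence.
Byte 1: 0xE4 = 11100100, payload 0100 (4 bits).
Byte 2: 0x82 = 10000010 (10xxxxxx ✓), payload 000010.
Byte 3: 0xAB = 10101011 (10xxxxxx ✓), payload 101011.
Concatenate: 0100000010101011 = 0x40AB (16 bits → U+40AB).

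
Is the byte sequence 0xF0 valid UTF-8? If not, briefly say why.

Leading byte 0xF0 = 11110000 → 4-byte form, but only 1 byte is present.

invalid (sequence truncated)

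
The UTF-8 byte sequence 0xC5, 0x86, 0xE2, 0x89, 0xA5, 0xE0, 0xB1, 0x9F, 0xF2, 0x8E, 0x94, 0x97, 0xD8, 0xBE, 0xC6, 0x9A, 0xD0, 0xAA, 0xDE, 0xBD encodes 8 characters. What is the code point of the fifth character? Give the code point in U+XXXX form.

U+063E

Offset 0: leading byte 0xC5 = 11000101 → 2-byte char #1 = C5 86.
Offset 2: leading byte 0xE2 = 11100010 → 3-byte char #2 = E2 89 A5.
Offset 5: leading byte 0xE0 = 11100000 → 3-byte char #3 = E0 B1 9F.
Offset 8: leading byte 0xF2 = 11110010 → 4-byte char #4 = F2 8E 94 97.
Offset 12: leading byte 0xD8 = 11011000 → 2-byte char #5 = D8 BE.
Leading byte 0xD8 = 11011000 matches 110xxxxx → 2-byte sequence.
Byte 1: 0xD8 = 11011000, payload 11000 (5 bits).
Byte 2: 0xBE = 10111110 (10xxxxxx ✓), payload 111110.
Concatenate: 11000111110 = 0x63E (11 bits → U+063E).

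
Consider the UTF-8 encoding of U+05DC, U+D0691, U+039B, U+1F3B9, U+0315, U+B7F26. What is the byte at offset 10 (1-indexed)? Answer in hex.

0x9F

1-indexed offset 10 is 0-indexed offset 9.
U+05DC → 2-byte form D7 9C at offsets 0–1.
U+D0691 → 4-byte form F3 90 9A 91 at offsets 2–5.
U+039B → 2-byte form CE 9B at offsets 6–7.
U+1F3B9 → 4-byte form F0 9F 8E B9 at offsets 8–11.
Offset 9 falls in char 4's range; it's byte 2 of F0 9F 8E B9 = 0x9F.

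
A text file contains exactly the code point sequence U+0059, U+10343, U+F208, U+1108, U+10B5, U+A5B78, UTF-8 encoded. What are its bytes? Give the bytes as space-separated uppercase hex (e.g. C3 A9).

59 F0 90 8D 83 EF 88 88 E1 84 88 E1 82 B5 F2 A5 AD B8

U+0059: 1-byte form → 59.
U+10343: 4-byte form → F0 90 8D 83.
U+F208: 3-byte form → EF 88 88.
U+1108: 3-byte form → E1 84 88.
U+10B5: 3-byte form → E1 82 B5.
U+A5B78: 4-byte form → F2 A5 AD B8.
Concatenated (18 bytes): 59 F0 90 8D 83 EF 88 88 E1 84 88 E1 82 B5 F2 A5 AD B8.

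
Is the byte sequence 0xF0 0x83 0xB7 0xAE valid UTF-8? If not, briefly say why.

invalid (overlong encoding)

Leading byte 0xF0 = 11110000 → 4-byte form.
Continuation bytes all match 10xxxxxx. Payload decodes to 0x3DEE.
But 0x3DEE < 0x10000, the minimum for a 4-byte sequence — this is an overlong encoding.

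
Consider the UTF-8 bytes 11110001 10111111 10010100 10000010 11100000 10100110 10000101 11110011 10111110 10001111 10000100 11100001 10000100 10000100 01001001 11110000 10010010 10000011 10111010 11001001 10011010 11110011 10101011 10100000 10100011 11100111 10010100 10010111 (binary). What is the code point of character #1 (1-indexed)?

Offset 0: leading byte 0xF1 = 11110001 → 4-byte char #1 = F1 BF 94 82.
Leading byte 0xF1 = 11110001 matches 11110xxx → 4-byte sequence.
Byte 1: 0xF1 = 11110001, payload 001 (3 bits).
Byte 2: 0xBF = 10111111 (10xxxxxx ✓), payload 111111.
Byte 3: 0x94 = 10010100 (10xxxxxx ✓), payload 010100.
Byte 4: 0x82 = 10000010 (10xxxxxx ✓), payload 000010.
Concatenate: 001111111010100000010 = 0x7F502 (21 bits → U+7F502).

U+7F502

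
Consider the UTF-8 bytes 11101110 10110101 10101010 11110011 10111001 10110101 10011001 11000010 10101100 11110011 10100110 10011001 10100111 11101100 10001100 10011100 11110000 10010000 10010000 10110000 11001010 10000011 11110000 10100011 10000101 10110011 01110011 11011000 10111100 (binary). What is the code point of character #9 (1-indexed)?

Offset 0: leading byte 0xEE = 11101110 → 3-byte char #1 = EE B5 AA.
Offset 3: leading byte 0xF3 = 11110011 → 4-byte char #2 = F3 B9 B5 99.
Offset 7: leading byte 0xC2 = 11000010 → 2-byte char #3 = C2 AC.
Offset 9: leading byte 0xF3 = 11110011 → 4-byte char #4 = F3 A6 99 A7.
Offset 13: leading byte 0xEC = 11101100 → 3-byte char #5 = EC 8C 9C.
Offset 16: leading byte 0xF0 = 11110000 → 4-byte char #6 = F0 90 90 B0.
Offset 20: leading byte 0xCA = 11001010 → 2-byte char #7 = CA 83.
Offset 22: leading byte 0xF0 = 11110000 → 4-byte char #8 = F0 A3 85 B3.
Offset 26: leading byte 0x73 = 01110011 → 1-byte char #9 = 73.
Leading byte 0x73 = 01110011 matches 0xxxxxxx → 1-byte sequence.
Byte 1: 0x73 = 01110011, payload 1110011 (7 bits).
Concatenate: 1110011 = 0x73 (7 bits → U+0073).

U+0073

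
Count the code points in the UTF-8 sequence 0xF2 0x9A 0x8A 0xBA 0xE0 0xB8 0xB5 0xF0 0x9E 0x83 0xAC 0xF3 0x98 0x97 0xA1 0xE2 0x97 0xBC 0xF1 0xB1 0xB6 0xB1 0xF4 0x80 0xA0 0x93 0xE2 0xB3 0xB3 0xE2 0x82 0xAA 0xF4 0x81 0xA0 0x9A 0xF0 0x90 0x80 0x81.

11

Byte at offset 0: 0xF2 = 11110010 → 4-byte char (#1). Advance 4.
Byte at offset 4: 0xE0 = 11100000 → 3-byte char (#2). Advance 3.
Byte at offset 7: 0xF0 = 11110000 → 4-byte char (#3). Advance 4.
Byte at offset 11: 0xF3 = 11110011 → 4-byte char (#4). Advance 4.
Byte at offset 15: 0xE2 = 11100010 → 3-byte char (#5). Advance 3.
Byte at offset 18: 0xF1 = 11110001 → 4-byte char (#6). Advance 4.
Byte at offset 22: 0xF4 = 11110100 → 4-byte char (#7). Advance 4.
Byte at offset 26: 0xE2 = 11100010 → 3-byte char (#8). Advance 3.
Byte at offset 29: 0xE2 = 11100010 → 3-byte char (#9). Advance 3.
Byte at offset 32: 0xF4 = 11110100 → 4-byte char (#10). Advance 4.
Byte at offset 36: 0xF0 = 11110000 → 4-byte char (#11). Advance 4.
Reached end at offset 40 after 11 code points.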